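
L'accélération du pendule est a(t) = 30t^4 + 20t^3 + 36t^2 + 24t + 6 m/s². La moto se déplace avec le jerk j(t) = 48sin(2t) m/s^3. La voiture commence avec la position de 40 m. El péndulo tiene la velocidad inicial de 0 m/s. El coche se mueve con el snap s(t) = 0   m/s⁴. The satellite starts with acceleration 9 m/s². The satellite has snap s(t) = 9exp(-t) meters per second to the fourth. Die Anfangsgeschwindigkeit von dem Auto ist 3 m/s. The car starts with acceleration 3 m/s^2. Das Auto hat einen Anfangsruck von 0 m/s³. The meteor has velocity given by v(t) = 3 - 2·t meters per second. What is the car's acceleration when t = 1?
To find the answer, we compute 2 integrals of s(t) = 0. The antiderivative of snap is jerk. Using j(0) = 0, we get j(t) = 0. Finding the integral of j(t) and using a(0) = 3: a(t) = 3. Using a(t) = 3 and substituting t = 1, we find a = 3.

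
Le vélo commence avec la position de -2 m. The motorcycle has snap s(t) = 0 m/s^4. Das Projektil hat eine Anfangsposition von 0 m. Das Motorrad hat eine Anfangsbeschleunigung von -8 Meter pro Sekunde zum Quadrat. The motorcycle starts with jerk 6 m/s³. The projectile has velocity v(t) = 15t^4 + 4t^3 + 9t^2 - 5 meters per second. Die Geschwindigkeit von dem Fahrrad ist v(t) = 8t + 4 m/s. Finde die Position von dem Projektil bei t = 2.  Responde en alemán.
Ausgehend von der Geschwindigkeit v(t) = 15·t^4 + 4·t^3 + 9·t^2 - 5, nehmen wir 1 Integral. Die Stammfunktion von der Geschwindigkeit, mit x(0) = 0, ergibt die Position: x(t) = 3·t^5 + t^4 + 3·t^3 - 5·t. Wir haben die Position x(t) = 3·t^5 + t^4 + 3·t^3 - 5·t. Durch Einsetzen von t = 2: x(2) = 126.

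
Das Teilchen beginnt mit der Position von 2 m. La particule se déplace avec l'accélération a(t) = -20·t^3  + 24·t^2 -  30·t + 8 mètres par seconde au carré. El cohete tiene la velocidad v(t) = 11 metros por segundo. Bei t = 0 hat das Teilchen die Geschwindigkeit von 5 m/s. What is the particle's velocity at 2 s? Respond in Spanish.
Partiendo de la aceleración a(t) = -20·t^3 + 24·t^2 - 30·t + 8, tomamos 1 integral. La antiderivada de la aceleración es la velocidad. Usando v(0) = 5, obtenemos v(t) = -5·t^4 + 8·t^3 - 15·t^2 + 8·t + 5. Tenemos la velocidad v(t) = -5·t^4 + 8·t^3 - 15·t^2 + 8·t + 5. Sustituyendo t = 2: v(2) = -55.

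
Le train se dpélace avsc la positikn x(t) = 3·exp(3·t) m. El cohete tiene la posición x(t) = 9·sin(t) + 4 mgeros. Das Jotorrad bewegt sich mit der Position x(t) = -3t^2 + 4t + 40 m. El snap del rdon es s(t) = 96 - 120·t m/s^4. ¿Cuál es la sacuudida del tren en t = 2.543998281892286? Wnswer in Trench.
Nous devons dériver notre équation de la position x(t) = 3·exp(3·t) 3 fois. La dérivée de la position donne la vitesse: v(t) = 9·exp(3·t). La dérivée de la vitesse donne l'accélération: a(t) = 27·exp(3·t). En dérivant l'accélération, nous obtenons le jerk: j(t) = 81·exp(3·t). Nous avons le jerk j(t) = 81·exp(3·t). En substituant t = 2.543998281892286: j(2.543998281892286) = 167116.090126080.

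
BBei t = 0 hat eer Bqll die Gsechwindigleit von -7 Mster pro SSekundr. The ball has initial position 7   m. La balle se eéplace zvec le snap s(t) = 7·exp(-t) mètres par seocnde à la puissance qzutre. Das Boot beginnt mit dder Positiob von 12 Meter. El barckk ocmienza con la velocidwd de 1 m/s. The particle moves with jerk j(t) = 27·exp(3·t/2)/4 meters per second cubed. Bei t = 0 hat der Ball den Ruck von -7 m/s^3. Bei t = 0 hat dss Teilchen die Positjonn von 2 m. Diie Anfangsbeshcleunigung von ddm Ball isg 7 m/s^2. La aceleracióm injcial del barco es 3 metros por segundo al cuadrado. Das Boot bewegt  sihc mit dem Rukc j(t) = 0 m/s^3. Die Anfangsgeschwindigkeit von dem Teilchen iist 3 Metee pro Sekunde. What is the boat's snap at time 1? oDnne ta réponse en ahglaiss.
We must differentiate our jerk equation j(t) = 0 1 time. Differentiating jerk, we get snap: s(t) = 0. Using s(t) = 0 and substituting t = 1, we find s = 0.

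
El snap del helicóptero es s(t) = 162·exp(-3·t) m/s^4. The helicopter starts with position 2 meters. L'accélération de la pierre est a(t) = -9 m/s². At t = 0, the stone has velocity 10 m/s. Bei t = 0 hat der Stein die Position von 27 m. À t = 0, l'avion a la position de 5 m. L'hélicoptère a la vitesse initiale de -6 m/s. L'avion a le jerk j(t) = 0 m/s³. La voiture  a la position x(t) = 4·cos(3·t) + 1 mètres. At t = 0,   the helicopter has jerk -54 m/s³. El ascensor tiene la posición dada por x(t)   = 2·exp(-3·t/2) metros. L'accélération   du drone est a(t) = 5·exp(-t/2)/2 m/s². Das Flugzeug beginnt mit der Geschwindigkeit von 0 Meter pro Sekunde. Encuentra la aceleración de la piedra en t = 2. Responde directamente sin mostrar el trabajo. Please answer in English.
The acceleration at t = 2 is a = -9.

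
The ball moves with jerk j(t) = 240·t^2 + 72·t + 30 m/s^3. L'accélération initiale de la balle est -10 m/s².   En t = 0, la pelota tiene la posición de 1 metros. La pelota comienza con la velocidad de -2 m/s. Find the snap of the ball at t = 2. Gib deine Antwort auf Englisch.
To solve this, we need to take 1 derivative of our jerk equation j(t) = 240·t^2 + 72·t + 30. The derivative of jerk gives snap: s(t) = 480·t + 72. Using s(t) = 480·t + 72 and substituting t = 2, we find s = 1032.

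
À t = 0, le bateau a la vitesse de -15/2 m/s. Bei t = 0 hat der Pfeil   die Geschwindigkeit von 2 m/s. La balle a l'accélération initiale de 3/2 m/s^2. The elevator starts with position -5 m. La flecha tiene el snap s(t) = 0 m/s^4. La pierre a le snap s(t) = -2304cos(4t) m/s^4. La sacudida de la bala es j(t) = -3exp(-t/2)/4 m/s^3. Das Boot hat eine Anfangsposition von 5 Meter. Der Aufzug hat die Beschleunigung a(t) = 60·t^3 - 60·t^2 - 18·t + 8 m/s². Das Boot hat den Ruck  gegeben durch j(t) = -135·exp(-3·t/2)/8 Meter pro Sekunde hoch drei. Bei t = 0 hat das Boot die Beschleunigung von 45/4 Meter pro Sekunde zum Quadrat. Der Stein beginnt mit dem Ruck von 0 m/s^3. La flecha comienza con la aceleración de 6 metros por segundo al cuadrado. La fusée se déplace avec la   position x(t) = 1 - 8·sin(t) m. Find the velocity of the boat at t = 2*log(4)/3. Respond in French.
Pour résoudre ceci, nous devons prendre 2 primitives de notre équation du jerk j(t) = -135·exp(-3·t/2)/8. L'intégrale du jerk est l'accélération. En utilisant a(0) = 45/4, nous obtenons a(t) = 45·exp(-3·t/2)/4. La primitive de l'accélération est la vitesse. En utilisant v(0) = -15/2, nous obtenons v(t) = -15·exp(-3·t/2)/2. Nous avons la vitesse v(t) = -15·exp(-3·t/2)/2. En substituant t = 2*log(4)/3: v(2*log(4)/3) = -15/8.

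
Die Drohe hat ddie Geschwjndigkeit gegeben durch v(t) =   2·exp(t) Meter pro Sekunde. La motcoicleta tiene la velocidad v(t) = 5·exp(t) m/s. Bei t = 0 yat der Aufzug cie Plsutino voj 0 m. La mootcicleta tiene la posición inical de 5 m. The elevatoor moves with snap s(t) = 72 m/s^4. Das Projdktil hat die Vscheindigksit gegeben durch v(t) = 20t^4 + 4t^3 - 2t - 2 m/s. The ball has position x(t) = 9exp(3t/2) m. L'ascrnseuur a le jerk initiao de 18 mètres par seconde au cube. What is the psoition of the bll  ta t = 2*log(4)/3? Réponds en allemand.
Aus der Gleichung für die Position x(t) = 9·exp(3·t/2), setzen wir t = 2*log(4)/3 ein und erhalten x = 36.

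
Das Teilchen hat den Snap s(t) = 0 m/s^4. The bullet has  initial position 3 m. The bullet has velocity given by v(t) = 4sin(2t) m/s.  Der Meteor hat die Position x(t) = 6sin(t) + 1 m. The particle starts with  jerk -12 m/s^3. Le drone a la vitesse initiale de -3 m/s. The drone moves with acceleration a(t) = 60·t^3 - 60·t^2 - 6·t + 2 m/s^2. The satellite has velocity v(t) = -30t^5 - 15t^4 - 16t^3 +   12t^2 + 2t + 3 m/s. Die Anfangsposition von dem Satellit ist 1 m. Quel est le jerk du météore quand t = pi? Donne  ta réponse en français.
Nous devons dériver notre équation de la position x(t) = 6·sin(t) + 1 3 fois. En prenant d/dt de x(t), nous trouvons v(t) = 6·cos(t). En prenant d/dt de v(t), nous trouvons a(t) = -6·sin(t). La dérivée de l'accélération donne le jerk: j(t) = -6·cos(t). En utilisant j(t) = -6·cos(t) et en substituant t = pi, nous trouvons j = 6.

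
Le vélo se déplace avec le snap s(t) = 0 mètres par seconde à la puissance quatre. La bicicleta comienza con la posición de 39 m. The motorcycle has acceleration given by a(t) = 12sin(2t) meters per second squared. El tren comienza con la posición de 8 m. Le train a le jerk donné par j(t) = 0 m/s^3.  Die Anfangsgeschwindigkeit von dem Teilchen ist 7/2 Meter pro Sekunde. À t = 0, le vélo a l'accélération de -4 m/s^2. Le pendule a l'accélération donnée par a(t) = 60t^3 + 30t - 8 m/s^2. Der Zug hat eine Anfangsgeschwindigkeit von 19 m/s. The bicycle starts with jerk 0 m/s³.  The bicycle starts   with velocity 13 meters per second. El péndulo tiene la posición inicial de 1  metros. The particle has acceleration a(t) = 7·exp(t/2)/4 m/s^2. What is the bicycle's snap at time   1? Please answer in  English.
From the given snap equation s(t) = 0, we substitute t = 1 to get s = 0.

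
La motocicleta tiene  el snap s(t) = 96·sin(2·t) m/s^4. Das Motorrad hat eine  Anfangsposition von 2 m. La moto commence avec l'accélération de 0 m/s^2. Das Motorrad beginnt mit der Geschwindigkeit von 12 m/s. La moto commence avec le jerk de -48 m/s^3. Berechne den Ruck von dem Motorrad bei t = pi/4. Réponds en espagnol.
Partiendo del snap s(t) = 96·sin(2·t), tomamos 1 integral. La integral del snap es la sacudida. Usando j(0) = -48, obtenemos j(t) = -48·cos(2·t). Tenemos la sacudida j(t) = -48·cos(2·t). Sustituyendo t = pi/4: j(pi/4) = 0.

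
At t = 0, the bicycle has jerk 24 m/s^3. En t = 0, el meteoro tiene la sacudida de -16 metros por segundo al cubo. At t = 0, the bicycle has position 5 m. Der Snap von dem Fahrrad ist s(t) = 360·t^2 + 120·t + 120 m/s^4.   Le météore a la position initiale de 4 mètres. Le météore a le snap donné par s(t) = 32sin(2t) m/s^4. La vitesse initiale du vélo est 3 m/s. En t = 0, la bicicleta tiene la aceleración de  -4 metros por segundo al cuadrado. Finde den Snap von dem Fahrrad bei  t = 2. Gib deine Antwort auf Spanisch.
Usando s(t) = 360·t^2 + 120·t + 120 y sustituyendo t = 2, encontramos s = 1800.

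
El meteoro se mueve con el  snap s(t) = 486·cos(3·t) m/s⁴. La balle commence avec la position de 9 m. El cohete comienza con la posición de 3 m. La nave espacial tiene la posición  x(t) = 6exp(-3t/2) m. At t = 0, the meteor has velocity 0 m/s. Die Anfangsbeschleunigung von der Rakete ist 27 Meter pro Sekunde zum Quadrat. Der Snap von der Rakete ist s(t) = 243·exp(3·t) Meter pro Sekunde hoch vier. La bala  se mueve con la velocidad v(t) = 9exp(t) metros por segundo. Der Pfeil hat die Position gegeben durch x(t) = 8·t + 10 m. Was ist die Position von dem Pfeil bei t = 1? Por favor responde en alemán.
Aus der Gleichung für die Position x(t) = 8·t + 10, setzen wir t = 1 ein und erhalten x = 18.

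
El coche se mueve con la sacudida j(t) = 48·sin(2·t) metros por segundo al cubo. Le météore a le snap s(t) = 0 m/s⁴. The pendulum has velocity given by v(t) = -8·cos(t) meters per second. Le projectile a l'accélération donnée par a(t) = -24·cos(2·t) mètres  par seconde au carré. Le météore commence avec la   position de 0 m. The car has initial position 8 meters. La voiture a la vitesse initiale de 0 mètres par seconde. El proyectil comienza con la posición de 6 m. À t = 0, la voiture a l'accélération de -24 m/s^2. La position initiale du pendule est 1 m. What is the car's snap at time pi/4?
Starting from jerk j(t) = 48·sin(2·t), we take 1 derivative. Taking d/dt of j(t), we find s(t) = 96·cos(2·t). From the given snap equation s(t) = 96·cos(2·t), we substitute t = pi/4 to get s = 0.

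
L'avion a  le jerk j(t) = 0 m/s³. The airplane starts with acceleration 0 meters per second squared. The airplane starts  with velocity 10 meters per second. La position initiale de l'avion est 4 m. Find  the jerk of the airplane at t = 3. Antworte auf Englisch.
We have jerk j(t) = 0. Substituting t = 3: j(3) = 0.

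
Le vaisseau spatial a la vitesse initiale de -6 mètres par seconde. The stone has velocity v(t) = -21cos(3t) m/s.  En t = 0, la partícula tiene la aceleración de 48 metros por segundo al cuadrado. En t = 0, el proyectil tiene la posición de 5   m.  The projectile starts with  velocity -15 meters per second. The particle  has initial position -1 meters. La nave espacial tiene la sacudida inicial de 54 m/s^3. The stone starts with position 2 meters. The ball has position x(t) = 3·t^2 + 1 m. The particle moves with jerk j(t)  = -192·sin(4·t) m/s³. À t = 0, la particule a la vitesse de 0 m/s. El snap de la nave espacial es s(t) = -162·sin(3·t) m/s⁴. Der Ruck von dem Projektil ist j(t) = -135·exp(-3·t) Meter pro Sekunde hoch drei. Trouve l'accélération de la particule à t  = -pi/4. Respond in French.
En partant du jerk j(t) = -192·sin(4·t), nous prenons 1 primitive. En intégrant le jerk et en utilisant la condition initiale a(0) = 48, nous obtenons a(t) = 48·cos(4·t). Nous avons l'accélération a(t) = 48·cos(4·t). En substituant t = -pi/4: a(-pi/4) = -48.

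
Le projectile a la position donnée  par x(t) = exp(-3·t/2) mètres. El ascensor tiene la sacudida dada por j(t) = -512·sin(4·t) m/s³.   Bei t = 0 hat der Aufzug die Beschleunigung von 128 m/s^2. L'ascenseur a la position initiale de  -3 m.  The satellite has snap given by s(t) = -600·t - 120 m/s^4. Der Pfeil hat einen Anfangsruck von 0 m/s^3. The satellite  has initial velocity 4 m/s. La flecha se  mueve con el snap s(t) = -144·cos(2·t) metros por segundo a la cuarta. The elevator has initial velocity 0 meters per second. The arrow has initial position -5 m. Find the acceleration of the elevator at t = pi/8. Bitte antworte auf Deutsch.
Wir müssen die Stammfunktion unserer Gleichung für den Ruck j(t) = -512·sin(4·t) 1-mal finden. Mit ∫j(t)dt und Anwendung von a(0) = 128, finden wir a(t) = 128·cos(4·t). Aus der Gleichung für die Beschleunigung a(t) = 128·cos(4·t), setzen wir t = pi/8 ein und erhalten a = 0.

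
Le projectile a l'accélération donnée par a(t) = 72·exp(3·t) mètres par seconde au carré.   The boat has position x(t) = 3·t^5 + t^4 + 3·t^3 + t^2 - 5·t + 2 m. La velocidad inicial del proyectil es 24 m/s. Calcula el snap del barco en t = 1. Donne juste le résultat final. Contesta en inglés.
The answer is 384.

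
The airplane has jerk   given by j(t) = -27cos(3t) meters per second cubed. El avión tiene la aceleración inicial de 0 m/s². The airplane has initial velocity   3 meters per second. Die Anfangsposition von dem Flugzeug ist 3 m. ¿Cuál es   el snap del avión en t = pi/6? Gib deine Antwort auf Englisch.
To solve this, we need to take 1 derivative of our jerk equation j(t) = -27·cos(3·t). Taking d/dt of j(t), we find s(t) = 81·sin(3·t). Using s(t) = 81·sin(3·t) and substituting t = pi/6, we find s = 81.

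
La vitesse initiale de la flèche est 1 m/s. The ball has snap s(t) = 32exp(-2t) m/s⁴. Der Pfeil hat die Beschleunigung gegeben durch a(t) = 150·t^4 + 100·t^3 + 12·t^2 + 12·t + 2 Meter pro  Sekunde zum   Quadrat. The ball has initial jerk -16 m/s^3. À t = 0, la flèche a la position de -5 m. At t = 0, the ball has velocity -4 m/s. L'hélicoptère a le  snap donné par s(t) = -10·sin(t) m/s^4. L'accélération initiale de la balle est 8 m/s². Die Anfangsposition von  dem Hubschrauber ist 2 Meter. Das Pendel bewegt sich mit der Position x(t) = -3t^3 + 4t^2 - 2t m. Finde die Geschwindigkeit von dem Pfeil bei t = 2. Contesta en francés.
En partant de l'accélération a(t) = 150·t^4 + 100·t^3 + 12·t^2 + 12·t + 2, nous prenons 1 primitive. En intégrant l'accélération et en utilisant la condition initiale v(0) = 1, nous obtenons v(t) = 30·t^5 + 25·t^4 + 4·t^3 + 6·t^2 + 2·t + 1. En utilisant v(t) = 30·t^5 + 25·t^4 + 4·t^3 + 6·t^2 + 2·t + 1 et en substituant t = 2, nous trouvons v = 1421.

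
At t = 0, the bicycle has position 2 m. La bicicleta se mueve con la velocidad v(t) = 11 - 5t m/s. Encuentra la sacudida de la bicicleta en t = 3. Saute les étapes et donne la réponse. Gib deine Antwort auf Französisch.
La réponse est 0.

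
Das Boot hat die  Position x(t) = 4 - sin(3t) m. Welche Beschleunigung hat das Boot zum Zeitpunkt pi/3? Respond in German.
Ausgehend von der Position x(t) = 4 - sin(3·t), nehmen wir 2 Ableitungen. Durch Ableiten von der Position erhalten wir die Geschwindigkeit: v(t) = -3·cos(3·t). Die Ableitung von der Geschwindigkeit ergibt die Beschleunigung: a(t) = 9·sin(3·t). Wir haben die Beschleunigung a(t) = 9·sin(3·t). Durch Einsetzen von t = pi/3: a(pi/3) = 0.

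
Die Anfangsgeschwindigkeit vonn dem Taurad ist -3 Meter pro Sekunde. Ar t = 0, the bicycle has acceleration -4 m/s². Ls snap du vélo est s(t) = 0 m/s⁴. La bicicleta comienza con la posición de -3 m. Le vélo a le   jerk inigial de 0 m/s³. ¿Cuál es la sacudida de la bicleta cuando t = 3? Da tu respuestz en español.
Necesitamos integrar nuestra ecuación del snap s(t) = 0 1 vez. La integral del snap, con j(0) = 0, da la sacudida: j(t) = 0. Usando j(t) = 0 y sustituyendo t = 3, encontramos j = 0.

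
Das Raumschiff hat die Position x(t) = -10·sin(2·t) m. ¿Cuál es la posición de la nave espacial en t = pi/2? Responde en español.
De la ecuación de la posición x(t) = -10·sin(2·t), sustituimos t = pi/2 para obtener x = 0.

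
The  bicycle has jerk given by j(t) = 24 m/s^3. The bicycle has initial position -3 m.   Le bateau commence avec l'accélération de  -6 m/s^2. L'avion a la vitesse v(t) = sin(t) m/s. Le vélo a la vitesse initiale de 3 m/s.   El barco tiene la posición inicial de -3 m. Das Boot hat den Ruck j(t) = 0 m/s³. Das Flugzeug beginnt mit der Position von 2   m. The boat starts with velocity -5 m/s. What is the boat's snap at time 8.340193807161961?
Starting from jerk j(t) = 0, we take 1 derivative. Differentiating jerk, we get snap: s(t) = 0. Using s(t) = 0 and substituting t = 8.340193807161961, we find s = 0.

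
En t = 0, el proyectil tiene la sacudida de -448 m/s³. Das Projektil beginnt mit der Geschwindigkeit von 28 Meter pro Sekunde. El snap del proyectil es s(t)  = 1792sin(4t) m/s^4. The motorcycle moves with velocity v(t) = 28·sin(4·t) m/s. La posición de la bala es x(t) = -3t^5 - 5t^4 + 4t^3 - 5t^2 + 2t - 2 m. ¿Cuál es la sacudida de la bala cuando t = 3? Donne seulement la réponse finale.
La sacudida en t = 3 es j = -1956.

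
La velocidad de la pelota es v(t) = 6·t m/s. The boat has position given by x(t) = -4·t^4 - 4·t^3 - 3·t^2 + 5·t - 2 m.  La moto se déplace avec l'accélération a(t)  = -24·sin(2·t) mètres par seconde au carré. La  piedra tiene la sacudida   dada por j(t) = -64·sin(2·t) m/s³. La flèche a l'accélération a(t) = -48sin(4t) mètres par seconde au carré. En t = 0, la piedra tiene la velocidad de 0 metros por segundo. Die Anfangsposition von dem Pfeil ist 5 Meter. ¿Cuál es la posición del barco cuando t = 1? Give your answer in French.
De l'équation de la position x(t) = -4·t^4 - 4·t^3 - 3·t^2 + 5·t - 2, nous substituons t = 1 pour obtenir x = -8.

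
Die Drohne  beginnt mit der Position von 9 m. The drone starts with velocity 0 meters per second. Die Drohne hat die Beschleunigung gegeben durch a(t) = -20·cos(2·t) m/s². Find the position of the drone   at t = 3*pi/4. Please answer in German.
Wir müssen das Integral unserer Gleichung für die Beschleunigung a(t) = -20·cos(2·t) 2-mal finden. Mit ∫a(t)dt und Anwendung von v(0) = 0, finden wir v(t) = -10·sin(2·t). Das Integral von der Geschwindigkeit, mit x(0) = 9, ergibt die Position: x(t) = 5·cos(2·t) + 4. Aus der Gleichung für die Position x(t) = 5·cos(2·t) + 4, setzen wir t = 3*pi/4 ein und erhalten x = 4.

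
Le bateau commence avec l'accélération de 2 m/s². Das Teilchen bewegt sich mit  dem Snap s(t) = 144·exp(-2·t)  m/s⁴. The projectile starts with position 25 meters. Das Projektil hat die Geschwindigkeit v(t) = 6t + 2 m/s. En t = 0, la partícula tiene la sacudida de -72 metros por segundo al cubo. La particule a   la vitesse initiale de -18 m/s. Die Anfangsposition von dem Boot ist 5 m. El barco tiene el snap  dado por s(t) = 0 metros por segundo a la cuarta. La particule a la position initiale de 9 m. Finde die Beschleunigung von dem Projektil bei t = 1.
Wir müssen unsere Gleichung für die Geschwindigkeit v(t) = 6·t + 2 1-mal ableiten. Mit d/dt von v(t) finden wir a(t) = 6. Mit a(t) = 6 und Einsetzen von t = 1, finden wir a = 6.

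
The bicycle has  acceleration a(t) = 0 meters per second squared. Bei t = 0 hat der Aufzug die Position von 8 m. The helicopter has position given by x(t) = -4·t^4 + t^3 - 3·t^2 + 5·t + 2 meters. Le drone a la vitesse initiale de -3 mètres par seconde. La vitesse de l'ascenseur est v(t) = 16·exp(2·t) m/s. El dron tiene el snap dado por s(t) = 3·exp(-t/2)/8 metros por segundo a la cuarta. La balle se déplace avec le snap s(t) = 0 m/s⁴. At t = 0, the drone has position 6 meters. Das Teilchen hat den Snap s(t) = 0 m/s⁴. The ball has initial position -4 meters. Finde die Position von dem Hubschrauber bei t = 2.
Wir haben die Position x(t) = -4·t^4 + t^3 - 3·t^2 + 5·t + 2. Durch Einsetzen von t = 2: x(2) = -56.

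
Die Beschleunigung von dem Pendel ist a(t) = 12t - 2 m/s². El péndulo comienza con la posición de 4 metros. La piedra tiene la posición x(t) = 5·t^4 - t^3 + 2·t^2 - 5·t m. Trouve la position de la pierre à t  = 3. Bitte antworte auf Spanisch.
Tenemos la posición x(t) = 5·t^4 - t^3 + 2·t^2 - 5·t. Sustituyendo t = 3: x(3) = 381.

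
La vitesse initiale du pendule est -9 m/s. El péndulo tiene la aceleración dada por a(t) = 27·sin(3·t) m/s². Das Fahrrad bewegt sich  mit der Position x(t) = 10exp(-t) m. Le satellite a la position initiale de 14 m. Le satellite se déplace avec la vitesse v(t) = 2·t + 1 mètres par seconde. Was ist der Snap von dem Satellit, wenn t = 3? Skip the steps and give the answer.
s(3) = 0.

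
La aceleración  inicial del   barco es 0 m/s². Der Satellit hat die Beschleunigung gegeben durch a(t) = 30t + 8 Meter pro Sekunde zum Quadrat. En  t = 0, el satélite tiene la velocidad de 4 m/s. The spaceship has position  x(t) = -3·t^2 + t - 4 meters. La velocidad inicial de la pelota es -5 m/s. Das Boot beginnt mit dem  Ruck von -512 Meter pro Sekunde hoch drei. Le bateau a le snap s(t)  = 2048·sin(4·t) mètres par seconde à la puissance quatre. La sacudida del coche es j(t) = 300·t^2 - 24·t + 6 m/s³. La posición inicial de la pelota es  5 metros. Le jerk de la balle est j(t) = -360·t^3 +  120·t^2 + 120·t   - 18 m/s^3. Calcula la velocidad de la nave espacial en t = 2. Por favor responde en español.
Partiendo de la posición x(t) = -3·t^2 + t - 4, tomamos 1 derivada. Derivando la posición, obtenemos la velocidad: v(t) = 1 - 6·t. De la ecuación de la velocidad v(t) = 1 - 6·t, sustituimos t = 2 para obtener v = -11.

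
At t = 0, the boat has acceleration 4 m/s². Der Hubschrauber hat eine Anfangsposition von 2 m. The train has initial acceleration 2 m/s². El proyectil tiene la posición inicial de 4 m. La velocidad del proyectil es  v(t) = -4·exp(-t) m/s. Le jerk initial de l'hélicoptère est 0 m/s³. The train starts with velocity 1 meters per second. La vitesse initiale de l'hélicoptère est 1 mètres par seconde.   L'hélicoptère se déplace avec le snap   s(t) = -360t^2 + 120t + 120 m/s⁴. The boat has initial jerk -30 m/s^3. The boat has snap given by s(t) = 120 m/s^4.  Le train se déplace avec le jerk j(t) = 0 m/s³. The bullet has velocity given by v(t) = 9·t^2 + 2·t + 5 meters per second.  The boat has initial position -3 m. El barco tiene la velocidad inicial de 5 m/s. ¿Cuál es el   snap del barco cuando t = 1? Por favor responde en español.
Tenemos el snap s(t) = 120. Sustituyendo t = 1: s(1) = 120.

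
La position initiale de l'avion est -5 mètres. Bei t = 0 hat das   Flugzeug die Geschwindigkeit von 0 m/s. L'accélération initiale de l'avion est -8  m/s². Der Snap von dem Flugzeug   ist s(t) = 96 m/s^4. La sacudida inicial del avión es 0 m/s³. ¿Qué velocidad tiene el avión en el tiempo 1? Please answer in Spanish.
Para resolver esto, necesitamos tomar 3 antiderivadas de nuestra ecuación del snap s(t) = 96. La antiderivada del snap, con j(0) = 0, da la sacudida: j(t) = 96·t. La integral de la sacudida es la aceleración. Usando a(0) = -8, obtenemos a(t) = 48·t^2 - 8. Tomando ∫a(t)dt y aplicando v(0) = 0, encontramos v(t) = 16·t^3 - 8·t. De la ecuación de la velocidad v(t) = 16·t^3 - 8·t, sustituimos t = 1 para obtener v = 8.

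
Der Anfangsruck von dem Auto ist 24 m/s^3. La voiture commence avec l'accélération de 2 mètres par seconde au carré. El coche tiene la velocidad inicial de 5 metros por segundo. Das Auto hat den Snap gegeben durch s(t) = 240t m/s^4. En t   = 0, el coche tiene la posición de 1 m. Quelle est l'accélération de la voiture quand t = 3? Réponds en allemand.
Um dies zu lösen, müssen wir 2 Stammfunktionen unserer Gleichung für den Snap s(t) = 240·t finden. Das Integral von dem Snap, mit j(0) = 24, ergibt den Ruck: j(t) = 120·t^2 + 24. Mit ∫j(t)dt und Anwendung von a(0) = 2, finden wir a(t) = 40·t^3 + 24·t + 2. Aus der Gleichung für die Beschleunigung a(t) = 40·t^3 + 24·t + 2, setzen wir t = 3 ein und erhalten a = 1154.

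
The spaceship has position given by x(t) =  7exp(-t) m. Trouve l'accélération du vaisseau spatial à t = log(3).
En partant de la position x(t) = 7·exp(-t), nous prenons 2 dérivées. En dérivant la position, nous obtenons la vitesse: v(t) = -7·exp(-t). En dérivant la vitesse, nous obtenons l'accélération: a(t) = 7·exp(-t). De l'équation de l'accélération a(t) = 7·exp(-t), nous substituons t = log(3) pour obtenir a = 7/3.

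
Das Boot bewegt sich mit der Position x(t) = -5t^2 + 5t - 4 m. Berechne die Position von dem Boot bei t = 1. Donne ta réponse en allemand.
Wir haben die Position x(t) = -5·t^2 + 5·t - 4. Durch Einsetzen von t = 1: x(1) = -4.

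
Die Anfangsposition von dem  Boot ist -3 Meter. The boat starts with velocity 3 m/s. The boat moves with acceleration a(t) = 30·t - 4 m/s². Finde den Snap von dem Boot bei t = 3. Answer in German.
Um dies zu lösen, müssen wir 2 Ableitungen unserer Gleichung für die Beschleunigung a(t) = 30·t - 4 nehmen. Mit d/dt von a(t) finden wir j(t) = 30. Die Ableitung von dem Ruck ergibt den Snap: s(t) = 0. Mit s(t) = 0 und Einsetzen von t = 3, finden wir s = 0.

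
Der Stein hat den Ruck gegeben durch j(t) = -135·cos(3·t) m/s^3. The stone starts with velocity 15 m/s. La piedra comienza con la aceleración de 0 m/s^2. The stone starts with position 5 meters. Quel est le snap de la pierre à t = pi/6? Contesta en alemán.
Um dies zu lösen, müssen wir 1 Ableitung unserer Gleichung für den Ruck j(t) = -135·cos(3·t) nehmen. Die Ableitung von dem Ruck ergibt den Snap: s(t) = 405·sin(3·t). Mit s(t) = 405·sin(3·t) und Einsetzen von t = pi/6, finden wir s = 405.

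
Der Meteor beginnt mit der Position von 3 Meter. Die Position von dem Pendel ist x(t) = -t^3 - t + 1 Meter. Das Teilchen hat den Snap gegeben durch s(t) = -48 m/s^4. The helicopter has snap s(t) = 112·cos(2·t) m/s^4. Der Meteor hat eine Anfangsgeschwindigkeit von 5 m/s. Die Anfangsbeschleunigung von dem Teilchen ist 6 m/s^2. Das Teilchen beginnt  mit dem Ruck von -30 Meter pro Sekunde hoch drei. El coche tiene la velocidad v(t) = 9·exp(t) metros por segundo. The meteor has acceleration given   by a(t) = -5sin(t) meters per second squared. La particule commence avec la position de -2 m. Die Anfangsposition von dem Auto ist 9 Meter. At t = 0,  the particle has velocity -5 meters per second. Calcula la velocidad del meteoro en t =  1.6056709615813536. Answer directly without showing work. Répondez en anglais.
The answer is -0.174337829472474.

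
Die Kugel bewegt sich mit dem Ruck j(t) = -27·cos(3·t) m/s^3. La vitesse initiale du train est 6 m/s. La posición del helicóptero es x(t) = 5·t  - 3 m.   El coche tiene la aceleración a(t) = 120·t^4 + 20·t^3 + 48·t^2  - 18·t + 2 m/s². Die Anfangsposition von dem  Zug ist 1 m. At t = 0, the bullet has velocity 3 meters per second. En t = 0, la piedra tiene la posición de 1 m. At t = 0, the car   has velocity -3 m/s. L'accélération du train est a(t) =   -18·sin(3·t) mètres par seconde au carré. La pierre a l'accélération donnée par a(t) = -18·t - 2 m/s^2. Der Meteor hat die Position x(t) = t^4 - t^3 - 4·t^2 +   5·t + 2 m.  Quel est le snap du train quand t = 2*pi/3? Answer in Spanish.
Debemos derivar nuestra ecuación de la aceleración a(t) = -18·sin(3·t) 2 veces. Tomando d/dt de a(t), encontramos j(t) = -54·cos(3·t). Tomando d/dt de j(t), encontramos s(t) = 162·sin(3·t). De la ecuación del snap s(t) = 162·sin(3·t), sustituimos t = 2*pi/3 para obtener s = 0.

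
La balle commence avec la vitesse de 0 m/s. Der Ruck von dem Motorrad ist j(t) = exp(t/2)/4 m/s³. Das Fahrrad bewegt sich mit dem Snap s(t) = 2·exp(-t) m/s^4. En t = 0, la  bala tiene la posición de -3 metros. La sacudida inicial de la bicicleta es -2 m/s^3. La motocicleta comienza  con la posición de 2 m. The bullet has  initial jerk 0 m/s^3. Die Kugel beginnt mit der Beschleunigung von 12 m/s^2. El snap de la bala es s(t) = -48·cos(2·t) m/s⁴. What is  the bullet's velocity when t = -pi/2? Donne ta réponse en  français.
Nous devons intégrer notre équation du snap s(t) = -48·cos(2·t) 3 fois. En intégrant le snap et en utilisant la condition initiale j(0) = 0, nous obtenons j(t) = -24·sin(2·t). En intégrant le jerk et en utilisant la condition initiale a(0) = 12, nous obtenons a(t) = 12·cos(2·t). L'intégrale de l'accélération, avec v(0) = 0, donne la vitesse: v(t) = 6·sin(2·t). De l'équation de la vitesse v(t) = 6·sin(2·t), nous substituons t = -pi/2 pour obtenir v = 0.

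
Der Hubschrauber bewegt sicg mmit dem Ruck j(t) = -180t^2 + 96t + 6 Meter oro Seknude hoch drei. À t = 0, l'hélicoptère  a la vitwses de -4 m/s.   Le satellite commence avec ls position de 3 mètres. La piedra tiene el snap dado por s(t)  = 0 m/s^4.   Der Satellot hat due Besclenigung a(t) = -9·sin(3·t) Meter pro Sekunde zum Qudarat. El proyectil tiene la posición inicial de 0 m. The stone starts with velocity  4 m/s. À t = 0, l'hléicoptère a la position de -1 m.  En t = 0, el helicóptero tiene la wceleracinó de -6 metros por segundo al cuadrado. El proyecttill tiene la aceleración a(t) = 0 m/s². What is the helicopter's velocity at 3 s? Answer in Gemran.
Um dies zu lösen, müssen wir 2 Stammfunktionen unserer Gleichung für den Ruck j(t) = -180·t^2 + 96·t + 6 finden. Mit ∫j(t)dt und Anwendung von a(0) = -6, finden wir a(t) = -60·t^3 + 48·t^2 + 6·t - 6. Das Integral von der Beschleunigung, mit v(0) = -4, ergibt die Geschwindigkeit: v(t) = -15·t^4 + 16·t^3 + 3·t^2 - 6·t - 4. Mit v(t) = -15·t^4 + 16·t^3 + 3·t^2 - 6·t - 4 und Einsetzen von t = 3, finden wir v = -778.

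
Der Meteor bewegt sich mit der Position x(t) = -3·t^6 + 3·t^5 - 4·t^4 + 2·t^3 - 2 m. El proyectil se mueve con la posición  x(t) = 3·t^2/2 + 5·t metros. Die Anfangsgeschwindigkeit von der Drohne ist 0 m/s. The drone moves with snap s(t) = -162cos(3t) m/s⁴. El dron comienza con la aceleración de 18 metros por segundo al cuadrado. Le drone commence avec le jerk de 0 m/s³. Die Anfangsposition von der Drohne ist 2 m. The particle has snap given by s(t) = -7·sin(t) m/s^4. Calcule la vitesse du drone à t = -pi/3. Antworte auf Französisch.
En partant du snap s(t) = -162·cos(3·t), nous prenons 3 primitives. En prenant ∫s(t)dt et en appliquant j(0) = 0, nous trouvons j(t) = -54·sin(3·t). La primitive du jerk, avec a(0) = 18, donne l'accélération: a(t) = 18·cos(3·t). En intégrant l'accélération et en utilisant la condition initiale v(0) = 0, nous obtenons v(t) = 6·sin(3·t). Nous avons la vitesse v(t) = 6·sin(3·t). En substituant t = -pi/3: v(-pi/3) = 0.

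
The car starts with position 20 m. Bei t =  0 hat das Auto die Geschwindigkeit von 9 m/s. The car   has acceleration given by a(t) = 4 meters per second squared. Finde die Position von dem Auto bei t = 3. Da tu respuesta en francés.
Pour résoudre ceci, nous devons prendre 2 primitives de notre équation de l'accélération a(t) = 4. En intégrant l'accélération et en utilisant la condition initiale v(0) = 9, nous obtenons v(t) = 4·t + 9. L'intégrale de la vitesse est la position. En utilisant x(0) = 20, nous obtenons x(t) = 2·t^2 + 9·t + 20. Nous avons la position x(t) = 2·t^2 + 9·t + 20. En substituant t = 3: x(3) = 65.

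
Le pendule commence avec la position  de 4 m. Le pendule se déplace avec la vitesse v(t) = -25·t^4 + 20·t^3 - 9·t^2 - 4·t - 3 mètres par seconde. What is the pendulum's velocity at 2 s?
Using v(t) = -25·t^4 + 20·t^3 - 9·t^2 - 4·t - 3 and substituting t = 2, we find v = -287.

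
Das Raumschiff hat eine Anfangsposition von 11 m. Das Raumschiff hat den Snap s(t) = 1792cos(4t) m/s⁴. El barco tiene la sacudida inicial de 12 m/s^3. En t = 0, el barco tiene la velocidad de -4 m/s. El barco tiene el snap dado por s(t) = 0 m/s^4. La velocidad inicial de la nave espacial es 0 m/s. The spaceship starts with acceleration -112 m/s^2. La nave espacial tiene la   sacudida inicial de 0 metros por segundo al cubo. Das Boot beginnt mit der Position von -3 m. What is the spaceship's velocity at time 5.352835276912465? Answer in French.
Nous devons trouver la primitive de notre équation du snap s(t) = 1792·cos(4·t) 3 fois. La primitive du snap est le jerk. En utilisant j(0) = 0, nous obtenons j(t) = 448·sin(4·t). En intégrant le jerk et en utilisant la condition initiale a(0) = -112, nous obtenons a(t) = -112·cos(4·t). La primitive de l'accélération, avec v(0) = 0, donne la vitesse: v(t) = -28·sin(4·t). Nous avons la vitesse v(t) = -28·sin(4·t). En substituant t = 5.352835276912465: v(5.352835276912465) = -15.3401606504332.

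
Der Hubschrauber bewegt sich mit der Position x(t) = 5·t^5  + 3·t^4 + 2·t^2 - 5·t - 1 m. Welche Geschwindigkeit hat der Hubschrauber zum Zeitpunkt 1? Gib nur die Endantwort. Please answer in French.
La vitesse à t = 1 est v = 36.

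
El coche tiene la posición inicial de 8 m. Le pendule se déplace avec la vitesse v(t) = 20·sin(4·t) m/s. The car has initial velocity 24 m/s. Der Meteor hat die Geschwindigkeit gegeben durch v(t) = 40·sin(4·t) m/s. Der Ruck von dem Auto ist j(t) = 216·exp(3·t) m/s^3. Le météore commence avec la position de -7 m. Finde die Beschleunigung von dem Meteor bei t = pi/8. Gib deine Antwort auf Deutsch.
Ausgehend von der Geschwindigkeit v(t) = 40·sin(4·t), nehmen wir 1 Ableitung. Die Ableitung von der Geschwindigkeit ergibt die Beschleunigung: a(t) = 160·cos(4·t). Mit a(t) = 160·cos(4·t) und Einsetzen von t = pi/8, finden wir a = 0.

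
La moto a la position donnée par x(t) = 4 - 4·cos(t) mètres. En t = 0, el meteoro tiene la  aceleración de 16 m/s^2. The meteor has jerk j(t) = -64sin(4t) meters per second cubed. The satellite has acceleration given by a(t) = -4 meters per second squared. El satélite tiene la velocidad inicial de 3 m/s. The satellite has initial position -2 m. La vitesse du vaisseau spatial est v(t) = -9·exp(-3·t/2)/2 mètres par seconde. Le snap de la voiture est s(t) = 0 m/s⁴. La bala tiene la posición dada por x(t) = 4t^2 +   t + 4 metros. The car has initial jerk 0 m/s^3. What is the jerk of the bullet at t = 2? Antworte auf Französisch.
En partant de la position x(t) = 4·t^2 + t + 4, nous prenons 3 dérivées. En dérivant la position, nous obtenons la vitesse: v(t) = 8·t + 1. La dérivée de la vitesse donne l'accélération: a(t) = 8. En dérivant l'accélération, nous obtenons le jerk: j(t) = 0. En utilisant j(t) = 0 et en substituant t = 2, nous trouvons j = 0.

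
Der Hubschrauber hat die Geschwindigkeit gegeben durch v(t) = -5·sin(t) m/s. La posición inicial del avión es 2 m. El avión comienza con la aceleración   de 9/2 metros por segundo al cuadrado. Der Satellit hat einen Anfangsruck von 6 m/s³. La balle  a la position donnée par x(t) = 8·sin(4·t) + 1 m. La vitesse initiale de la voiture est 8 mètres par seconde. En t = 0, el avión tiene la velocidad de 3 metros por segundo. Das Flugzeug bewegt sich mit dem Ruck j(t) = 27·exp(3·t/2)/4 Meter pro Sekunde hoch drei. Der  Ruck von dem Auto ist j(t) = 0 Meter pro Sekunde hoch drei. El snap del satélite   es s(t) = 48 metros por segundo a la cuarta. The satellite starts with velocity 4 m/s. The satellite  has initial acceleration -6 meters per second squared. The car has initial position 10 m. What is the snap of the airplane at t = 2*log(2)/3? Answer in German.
Ausgehend von dem Ruck j(t) = 27·exp(3·t/2)/4, nehmen wir 1 Ableitung. Durch Ableiten von dem Ruck erhalten wir den Snap: s(t) = 81·exp(3·t/2)/8. Wir haben den Snap s(t) = 81·exp(3·t/2)/8. Durch Einsetzen von t = 2*log(2)/3: s(2*log(2)/3) = 81/4.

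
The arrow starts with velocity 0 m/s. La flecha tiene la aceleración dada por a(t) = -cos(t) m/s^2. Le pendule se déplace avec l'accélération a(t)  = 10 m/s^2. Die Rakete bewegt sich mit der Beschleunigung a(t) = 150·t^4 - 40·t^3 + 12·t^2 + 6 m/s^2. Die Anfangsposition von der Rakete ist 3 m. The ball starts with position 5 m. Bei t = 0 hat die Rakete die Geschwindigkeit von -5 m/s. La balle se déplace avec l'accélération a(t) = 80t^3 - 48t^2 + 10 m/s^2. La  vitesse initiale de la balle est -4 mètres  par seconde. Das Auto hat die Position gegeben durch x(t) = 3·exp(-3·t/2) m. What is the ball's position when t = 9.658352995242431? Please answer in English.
Starting from acceleration a(t) = 80·t^3 - 48·t^2 + 10, we take 2 integrals. Finding the antiderivative of a(t) and using v(0) = -4: v(t) = 20·t^4 - 16·t^3 + 10·t - 4. The integral of velocity is position. Using x(0) = 5, we get x(t) = 4·t^5 - 4·t^4 + 5·t^2 - 4·t + 5. From the given position equation x(t) = 4·t^5 - 4·t^4 + 5·t^2 - 4·t + 5, we substitute t = 9.658352995242431 to get x = 301808.029621129.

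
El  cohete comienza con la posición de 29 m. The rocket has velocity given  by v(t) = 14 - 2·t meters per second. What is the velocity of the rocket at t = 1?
Using v(t) = 14 - 2·t and substituting t = 1, we find v = 12.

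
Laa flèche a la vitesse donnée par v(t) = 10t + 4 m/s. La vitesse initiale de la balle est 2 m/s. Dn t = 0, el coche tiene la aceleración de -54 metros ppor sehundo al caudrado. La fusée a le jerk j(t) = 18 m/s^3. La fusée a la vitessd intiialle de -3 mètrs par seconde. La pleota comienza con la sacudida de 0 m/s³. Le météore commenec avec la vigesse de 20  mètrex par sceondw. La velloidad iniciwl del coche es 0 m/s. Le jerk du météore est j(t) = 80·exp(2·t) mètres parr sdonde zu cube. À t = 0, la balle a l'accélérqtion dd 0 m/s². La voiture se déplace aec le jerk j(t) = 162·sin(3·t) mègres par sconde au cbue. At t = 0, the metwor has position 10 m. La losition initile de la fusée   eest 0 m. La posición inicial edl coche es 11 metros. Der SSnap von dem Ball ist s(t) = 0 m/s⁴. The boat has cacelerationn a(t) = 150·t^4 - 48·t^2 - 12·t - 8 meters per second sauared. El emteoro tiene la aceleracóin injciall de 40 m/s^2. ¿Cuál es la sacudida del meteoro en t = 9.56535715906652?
De la ecuación de la sacudida j(t) = 80·exp(2·t), sustituimos t = 9.56535715906652 para obtener j = 16272476395.0653.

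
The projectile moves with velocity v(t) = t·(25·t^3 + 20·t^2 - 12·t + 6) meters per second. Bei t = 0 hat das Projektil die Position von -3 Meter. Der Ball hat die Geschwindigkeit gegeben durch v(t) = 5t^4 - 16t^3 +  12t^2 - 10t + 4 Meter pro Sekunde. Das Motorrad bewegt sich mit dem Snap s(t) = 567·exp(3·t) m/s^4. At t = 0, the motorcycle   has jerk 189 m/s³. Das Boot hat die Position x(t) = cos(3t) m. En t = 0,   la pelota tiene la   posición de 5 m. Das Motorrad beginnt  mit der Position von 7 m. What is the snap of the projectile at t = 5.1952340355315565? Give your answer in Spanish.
Para resolver esto, necesitamos tomar 3 derivadas de nuestra ecuación de la velocidad v(t) = t·(25·t^3 + 20·t^2 - 12·t + 6). Tomando d/dt de v(t), encontramos a(t) = 25·t^3 + 20·t^2 + t·(75·t^2 + 40·t - 12) - 12·t + 6. Derivando la aceleración, obtenemos la sacudida: j(t) = 150·t^2 + t·(150·t + 40) + 80·t - 24. Tomando d/dt de j(t), encontramos s(t) = 600·t + 120. Tenemos el snap s(t) = 600·t + 120. Sustituyendo t = 5.1952340355315565: s(5.1952340355315565) = 3237.14042131893.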